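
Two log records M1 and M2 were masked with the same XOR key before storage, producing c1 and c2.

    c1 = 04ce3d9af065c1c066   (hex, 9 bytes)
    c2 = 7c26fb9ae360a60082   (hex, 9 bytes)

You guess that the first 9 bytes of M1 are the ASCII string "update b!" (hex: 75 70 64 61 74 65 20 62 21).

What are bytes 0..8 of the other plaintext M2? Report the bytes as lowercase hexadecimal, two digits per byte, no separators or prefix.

0d98a261676047a2c5

First, c1 ⊕ c2 = (M1 ⊕ K) ⊕ (M2 ⊕ K) = M1 ⊕ M2, so the key drops out. Then M2 = (M1 ⊕ M2) ⊕ M1 over the first 9 bytes.
byte 0: (04 ^ 7c) ^ 75 = 78 ^ 75 = 0d
byte 1: (ce ^ 26) ^ 70 = e8 ^ 70 = 98
byte 2: (3d ^ fb) ^ 64 = c6 ^ 64 = a2
byte 3: (9a ^ 9a) ^ 61 = 00 ^ 61 = 61
byte 4: (f0 ^ e3) ^ 74 = 13 ^ 74 = 67
byte 5: (65 ^ 60) ^ 65 = 05 ^ 65 = 60
byte 6: (c1 ^ a6) ^ 20 = 67 ^ 20 = 47
byte 7: (c0 ^ 00) ^ 62 = c0 ^ 62 = a2
byte 8: (66 ^ 82) ^ 21 = e4 ^ 21 = c5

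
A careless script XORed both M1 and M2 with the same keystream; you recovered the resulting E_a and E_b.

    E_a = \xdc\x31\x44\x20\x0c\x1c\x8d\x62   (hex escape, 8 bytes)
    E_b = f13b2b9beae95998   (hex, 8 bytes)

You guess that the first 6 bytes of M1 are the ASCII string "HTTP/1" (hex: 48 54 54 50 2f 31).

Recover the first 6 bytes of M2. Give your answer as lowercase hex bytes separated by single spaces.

65 5e 3b eb c9 c4

First, E_a ⊕ E_b = (M1 ⊕ K) ⊕ (M2 ⊕ K) = M1 ⊕ M2, so the key drops out. Then M2 = (M1 ⊕ M2) ⊕ M1 over the first 6 bytes.
byte 0: (dc XOR f1) XOR 48 = 2d XOR 48 = 65
byte 1: (31 XOR 3b) XOR 54 = 0a XOR 54 = 5e
byte 2: (44 XOR 2b) XOR 54 = 6f XOR 54 = 3b
byte 3: (20 XOR 9b) XOR 50 = bb XOR 50 = eb
byte 4: (0c XOR ea) XOR 2f = e6 XOR 2f = c9
byte 5: (1c XOR e9) XOR 31 = f5 XOR 31 = c4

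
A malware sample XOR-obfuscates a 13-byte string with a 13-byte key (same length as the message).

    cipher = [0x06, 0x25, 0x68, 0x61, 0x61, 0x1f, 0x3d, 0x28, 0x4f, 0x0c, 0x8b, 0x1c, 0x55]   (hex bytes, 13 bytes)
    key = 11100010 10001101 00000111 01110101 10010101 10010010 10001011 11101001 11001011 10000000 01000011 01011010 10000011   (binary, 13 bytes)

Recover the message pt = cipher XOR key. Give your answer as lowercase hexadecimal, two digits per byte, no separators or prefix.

e4a86f14f48db6c1848cc846d6

byte 0: 06 xor e2 = e4
byte 1: 25 xor 8d = a8
byte 2: 68 xor 07 = 6f
byte 3: 61 xor 75 = 14
byte 4: 61 xor 95 = f4
byte 5: 1f xor 92 = 8d
byte 6: 3d xor 8b = b6
byte 7: 28 xor e9 = c1
byte 8: 4f xor cb = 84
byte 9: 0c xor 80 = 8c
byte 10: 8b xor 43 = c8
byte 11: 1c xor 5a = 46
byte 12: 55 xor 83 = d6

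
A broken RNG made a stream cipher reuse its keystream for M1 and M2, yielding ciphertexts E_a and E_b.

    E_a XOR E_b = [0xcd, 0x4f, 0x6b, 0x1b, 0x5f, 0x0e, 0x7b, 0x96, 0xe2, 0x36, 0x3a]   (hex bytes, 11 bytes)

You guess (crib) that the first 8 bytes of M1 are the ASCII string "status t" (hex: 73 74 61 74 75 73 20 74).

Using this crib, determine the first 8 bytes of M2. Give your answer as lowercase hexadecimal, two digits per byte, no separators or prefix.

Since E_a ⊕ E_b = M1 ⊕ M2, XORing with the guessed M1 bytes yields the corresponding M2 bytes: M2 = (E_a ⊕ E_b) ⊕ M1.
byte 0: cd ⊕ 73 = be
byte 1: 4f ⊕ 74 = 3b
byte 2: 6b ⊕ 61 = 0a
byte 3: 1b ⊕ 74 = 6f
byte 4: 5f ⊕ 75 = 2a
byte 5: 0e ⊕ 73 = 7d
byte 6: 7b ⊕ 20 = 5b
byte 7: 96 ⊕ 74 = e2

be3b0a6f2a7d5be2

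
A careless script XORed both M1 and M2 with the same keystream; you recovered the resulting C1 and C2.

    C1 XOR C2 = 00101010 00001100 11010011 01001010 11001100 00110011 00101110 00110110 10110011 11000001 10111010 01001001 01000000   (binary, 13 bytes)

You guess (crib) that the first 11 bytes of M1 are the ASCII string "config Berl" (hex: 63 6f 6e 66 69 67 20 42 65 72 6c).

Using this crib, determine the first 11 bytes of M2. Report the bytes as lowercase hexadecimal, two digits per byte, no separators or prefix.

Since C1 ⊕ C2 = M1 ⊕ M2, XORing with the guessed M1 bytes yields the corresponding M2 bytes: M2 = (C1 ⊕ C2) ⊕ M1.
 42 xor  99 =  73
 12 xor 111 =  99
211 xor 110 = 189
 74 xor 102 =  44
204 xor 105 = 165
 51 xor 103 =  84
 46 xor  32 =  14
 54 xor  66 = 116
179 xor 101 = 214
193 xor 114 = 179
186 xor 108 = 214

4963bd2ca5540e74d6b3d6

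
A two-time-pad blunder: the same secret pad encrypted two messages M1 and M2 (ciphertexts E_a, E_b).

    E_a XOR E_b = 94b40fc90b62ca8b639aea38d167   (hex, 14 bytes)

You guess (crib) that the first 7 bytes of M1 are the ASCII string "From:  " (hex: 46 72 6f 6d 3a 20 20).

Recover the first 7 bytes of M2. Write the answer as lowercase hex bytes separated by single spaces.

d2 c6 60 a4 31 42 ea

Since E_a ⊕ E_b = M1 ⊕ M2, XORing with the guessed M1 bytes yields the corresponding M2 bytes: M2 = (E_a ⊕ E_b) ⊕ M1.
10010100 ^ 01000110 = 11010010
10110100 ^ 01110010 = 11000110
00001111 ^ 01101111 = 01100000
11001001 ^ 01101101 = 10100100
00001011 ^ 00111010 = 00110001
01100010 ^ 00100000 = 01000010
11001010 ^ 00100000 = 11101010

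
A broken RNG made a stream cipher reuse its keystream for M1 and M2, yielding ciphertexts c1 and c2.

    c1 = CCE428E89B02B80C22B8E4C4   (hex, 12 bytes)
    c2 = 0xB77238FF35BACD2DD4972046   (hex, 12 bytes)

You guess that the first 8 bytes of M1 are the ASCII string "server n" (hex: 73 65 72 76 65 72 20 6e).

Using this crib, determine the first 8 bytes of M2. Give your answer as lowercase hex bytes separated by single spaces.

08 f3 62 61 cb ca 55 4f

First, c1 ⊕ c2 = (M1 ⊕ K) ⊕ (M2 ⊕ K) = M1 ⊕ M2, so the key drops out. Then M2 = (M1 ⊕ M2) ⊕ M1 over the first 8 bytes.
byte 0: (cc ^ b7) ^ 73 = 7b ^ 73 = 08
byte 1: (e4 ^ 72) ^ 65 = 96 ^ 65 = f3
byte 2: (28 ^ 38) ^ 72 = 10 ^ 72 = 62
byte 3: (e8 ^ ff) ^ 76 = 17 ^ 76 = 61
byte 4: (9b ^ 35) ^ 65 = ae ^ 65 = cb
byte 5: (02 ^ ba) ^ 72 = b8 ^ 72 = ca
byte 6: (b8 ^ cd) ^ 20 = 75 ^ 20 = 55
byte 7: (0c ^ 2d) ^ 6e = 21 ^ 6e = 4f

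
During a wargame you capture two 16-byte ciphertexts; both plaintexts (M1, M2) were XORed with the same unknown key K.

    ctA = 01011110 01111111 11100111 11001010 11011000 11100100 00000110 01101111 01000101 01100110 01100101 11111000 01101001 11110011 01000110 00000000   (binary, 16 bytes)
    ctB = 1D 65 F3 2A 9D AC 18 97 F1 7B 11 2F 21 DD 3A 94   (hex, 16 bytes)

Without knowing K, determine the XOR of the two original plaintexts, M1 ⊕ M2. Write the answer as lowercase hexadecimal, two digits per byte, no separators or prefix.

ctA ⊕ ctB = (M1 ⊕ K) ⊕ (M2 ⊕ K) = M1 ⊕ M2 — the shared key cancels under XOR.
5e XOR 1d = 43
7f XOR 65 = 1a
e7 XOR f3 = 14
ca XOR 2a = e0
d8 XOR 9d = 45
e4 XOR ac = 48
06 XOR 18 = 1e
6f XOR 97 = f8
45 XOR f1 = b4
66 XOR 7b = 1d
65 XOR 11 = 74
f8 XOR 2f = d7
69 XOR 21 = 48
f3 XOR dd = 2e
46 XOR 3a = 7c
00 XOR 94 = 94

431a14e045481ef8b41d74d7482e7c94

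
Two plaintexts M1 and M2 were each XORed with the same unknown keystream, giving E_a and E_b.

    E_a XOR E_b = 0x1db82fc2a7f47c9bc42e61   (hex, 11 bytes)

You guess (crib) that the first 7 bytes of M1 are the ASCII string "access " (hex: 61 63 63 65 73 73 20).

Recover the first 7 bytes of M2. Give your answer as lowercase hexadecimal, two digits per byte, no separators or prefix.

Since E_a ⊕ E_b = M1 ⊕ M2, XORing with the guessed M1 bytes yields the corresponding M2 bytes: M2 = (E_a ⊕ E_b) ⊕ M1.
 29 XOR  97 = 124
184 XOR  99 = 219
 47 XOR  99 =  76
194 XOR 101 = 167
167 XOR 115 = 212
244 XOR 115 = 135
124 XOR  32 =  92

7cdb4ca7d4875c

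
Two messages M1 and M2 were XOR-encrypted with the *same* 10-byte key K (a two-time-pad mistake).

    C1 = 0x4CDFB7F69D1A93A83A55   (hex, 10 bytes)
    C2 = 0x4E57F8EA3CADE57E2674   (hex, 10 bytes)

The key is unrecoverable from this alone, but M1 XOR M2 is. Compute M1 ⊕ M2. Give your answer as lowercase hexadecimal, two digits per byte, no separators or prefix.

02884f1ca1b776d61c21

C1 ⊕ C2 = (M1 ⊕ K) ⊕ (M2 ⊕ K) = M1 ⊕ M2 — the shared key cancels under XOR.
01001100 XOR 01001110 = 00000010
11011111 XOR 01010111 = 10001000
10110111 XOR 11111000 = 01001111
11110110 XOR 11101010 = 00011100
10011101 XOR 00111100 = 10100001
00011010 XOR 10101101 = 10110111
10010011 XOR 11100101 = 01110110
10101000 XOR 01111110 = 11010110
00111010 XOR 00100110 = 00011100
01010101 XOR 01110100 = 00100001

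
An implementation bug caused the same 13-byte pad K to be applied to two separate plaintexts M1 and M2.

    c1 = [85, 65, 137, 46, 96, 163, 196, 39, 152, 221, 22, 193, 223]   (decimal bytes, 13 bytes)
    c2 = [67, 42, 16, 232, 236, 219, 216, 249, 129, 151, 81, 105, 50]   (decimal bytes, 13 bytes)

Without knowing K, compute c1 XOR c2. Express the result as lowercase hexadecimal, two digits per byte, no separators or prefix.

c1 ⊕ c2 = (M1 ⊕ K) ⊕ (M2 ⊕ K) = M1 ⊕ M2 — the shared key cancels under XOR.
01010101 ⊕ 01000011 = 00010110
01000001 ⊕ 00101010 = 01101011
10001001 ⊕ 00010000 = 10011001
00101110 ⊕ 11101000 = 11000110
01100000 ⊕ 11101100 = 10001100
10100011 ⊕ 11011011 = 01111000
11000100 ⊕ 11011000 = 00011100
00100111 ⊕ 11111001 = 11011110
10011000 ⊕ 10000001 = 00011001
11011101 ⊕ 10010111 = 01001010
00010110 ⊕ 01010001 = 01000111
11000001 ⊕ 01101001 = 10101000
11011111 ⊕ 00110010 = 11101101

166b99c68c781cde194a47a8ed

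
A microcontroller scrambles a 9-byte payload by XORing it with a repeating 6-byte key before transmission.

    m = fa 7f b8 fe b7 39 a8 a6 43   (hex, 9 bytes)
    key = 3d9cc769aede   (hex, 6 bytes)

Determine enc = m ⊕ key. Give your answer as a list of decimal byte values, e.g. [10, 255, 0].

[199, 227, 127, 151, 25, 231, 149, 58, 132]

The 6-byte key repeats, so the effective keystream is 3d 9c c7 69 ae de 3d 9c c7.
byte 0: fa ^ 3d = c7
byte 1: 7f ^ 9c = e3
byte 2: b8 ^ c7 = 7f
byte 3: fe ^ 69 = 97
byte 4: b7 ^ ae = 19
byte 5: 39 ^ de = e7
byte 6: a8 ^ 3d = 95
byte 7: a6 ^ 9c = 3a
byte 8: 43 ^ c7 = 84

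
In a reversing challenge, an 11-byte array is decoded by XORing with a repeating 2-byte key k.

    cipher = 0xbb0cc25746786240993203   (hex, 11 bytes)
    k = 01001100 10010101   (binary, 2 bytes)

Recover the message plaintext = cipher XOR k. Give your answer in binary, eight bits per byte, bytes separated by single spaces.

11110111 10011001 10001110 11000010 00001010 11101101 00101110 11010101 11010101 10100111 01001111

The 2-byte key repeats, so the effective keystream is 4c 95 4c 95 4c 95 4c 95 4c 95 4c.
byte 0: bb xor 4c = f7
byte 1: 0c xor 95 = 99
byte 2: c2 xor 4c = 8e
byte 3: 57 xor 95 = c2
byte 4: 46 xor 4c = 0a
byte 5: 78 xor 95 = ed
byte 6: 62 xor 4c = 2e
byte 7: 40 xor 95 = d5
byte 8: 99 xor 4c = d5
byte 9: 32 xor 95 = a7
byte 10: 03 xor 4c = 4f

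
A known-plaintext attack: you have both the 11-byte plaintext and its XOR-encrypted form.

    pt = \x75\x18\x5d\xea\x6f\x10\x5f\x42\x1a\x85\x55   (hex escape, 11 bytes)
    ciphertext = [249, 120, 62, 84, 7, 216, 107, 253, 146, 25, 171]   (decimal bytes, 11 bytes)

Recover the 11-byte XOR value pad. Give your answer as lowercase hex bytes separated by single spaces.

Since ciphertext = pt ⊕ pad, XORing both sides with pt gives pad = pt ⊕ ciphertext.
byte 0: 117 ⊕ 249 = 140
byte 1:  24 ⊕ 120 =  96
byte 2:  93 ⊕  62 =  99
byte 3: 234 ⊕  84 = 190
byte 4: 111 ⊕   7 = 104
byte 5:  16 ⊕ 216 = 200
byte 6:  95 ⊕ 107 =  52
byte 7:  66 ⊕ 253 = 191
byte 8:  26 ⊕ 146 = 136
byte 9: 133 ⊕  25 = 156
byte 10:  85 ⊕ 171 = 254

8c 60 63 be 68 c8 34 bf 88 9c fe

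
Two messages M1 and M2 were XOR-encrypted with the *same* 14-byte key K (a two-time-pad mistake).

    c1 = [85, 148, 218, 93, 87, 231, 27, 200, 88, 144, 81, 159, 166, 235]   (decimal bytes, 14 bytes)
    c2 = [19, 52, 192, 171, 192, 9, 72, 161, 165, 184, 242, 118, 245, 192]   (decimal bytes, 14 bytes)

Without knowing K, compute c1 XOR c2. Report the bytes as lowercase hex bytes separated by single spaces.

46 a0 1a f6 97 ee 53 69 fd 28 a3 e9 53 2b

c1 ⊕ c2 = (M1 ⊕ K) ⊕ (M2 ⊕ K) = M1 ⊕ M2 — the shared key cancels under XOR.
01010101 ⊕ 00010011 = 01000110
10010100 ⊕ 00110100 = 10100000
11011010 ⊕ 11000000 = 00011010
01011101 ⊕ 10101011 = 11110110
01010111 ⊕ 11000000 = 10010111
11100111 ⊕ 00001001 = 11101110
00011011 ⊕ 01001000 = 01010011
11001000 ⊕ 10100001 = 01101001
01011000 ⊕ 10100101 = 11111101
10010000 ⊕ 10111000 = 00101000
01010001 ⊕ 11110010 = 10100011
10011111 ⊕ 01110110 = 11101001
10100110 ⊕ 11110101 = 01010011
11101011 ⊕ 11000000 = 00101011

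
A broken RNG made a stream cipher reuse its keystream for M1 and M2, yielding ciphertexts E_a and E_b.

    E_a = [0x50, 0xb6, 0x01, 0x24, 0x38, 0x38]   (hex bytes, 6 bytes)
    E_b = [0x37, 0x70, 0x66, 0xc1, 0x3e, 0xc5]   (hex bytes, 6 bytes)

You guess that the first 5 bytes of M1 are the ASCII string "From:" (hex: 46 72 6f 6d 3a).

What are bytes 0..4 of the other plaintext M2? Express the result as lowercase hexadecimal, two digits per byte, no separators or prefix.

21b408883c

First, E_a ⊕ E_b = (M1 ⊕ K) ⊕ (M2 ⊕ K) = M1 ⊕ M2, so the key drops out. Then M2 = (M1 ⊕ M2) ⊕ M1 over the first 5 bytes.
byte 0: (50 ⊕ 37) ⊕ 46 = 67 ⊕ 46 = 21
byte 1: (b6 ⊕ 70) ⊕ 72 = c6 ⊕ 72 = b4
byte 2: (01 ⊕ 66) ⊕ 6f = 67 ⊕ 6f = 08
byte 3: (24 ⊕ c1) ⊕ 6d = e5 ⊕ 6d = 88
byte 4: (38 ⊕ 3e) ⊕ 3a = 06 ⊕ 3a = 3c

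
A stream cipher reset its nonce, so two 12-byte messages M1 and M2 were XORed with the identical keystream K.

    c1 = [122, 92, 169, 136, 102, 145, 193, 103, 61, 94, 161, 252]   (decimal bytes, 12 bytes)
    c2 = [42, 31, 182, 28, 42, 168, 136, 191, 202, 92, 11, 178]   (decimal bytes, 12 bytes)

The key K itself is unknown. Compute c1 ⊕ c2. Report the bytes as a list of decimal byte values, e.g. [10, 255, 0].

c1 ⊕ c2 = (M1 ⊕ K) ⊕ (M2 ⊕ K) = M1 ⊕ M2 — the shared key cancels under XOR.
byte 0: 7a ⊕ 2a = 50
byte 1: 5c ⊕ 1f = 43
byte 2: a9 ⊕ b6 = 1f
byte 3: 88 ⊕ 1c = 94
byte 4: 66 ⊕ 2a = 4c
byte 5: 91 ⊕ a8 = 39
byte 6: c1 ⊕ 88 = 49
byte 7: 67 ⊕ bf = d8
byte 8: 3d ⊕ ca = f7
byte 9: 5e ⊕ 5c = 02
byte 10: a1 ⊕ 0b = aa
byte 11: fc ⊕ b2 = 4e

[80, 67, 31, 148, 76, 57, 73, 216, 247, 2, 170, 78]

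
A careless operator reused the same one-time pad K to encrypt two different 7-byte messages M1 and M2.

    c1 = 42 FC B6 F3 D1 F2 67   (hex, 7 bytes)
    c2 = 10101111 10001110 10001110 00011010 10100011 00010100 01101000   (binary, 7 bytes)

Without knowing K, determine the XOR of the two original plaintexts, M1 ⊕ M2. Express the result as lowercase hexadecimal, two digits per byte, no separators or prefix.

ed7238e972e60f

c1 ⊕ c2 = (M1 ⊕ K) ⊕ (M2 ⊕ K) = M1 ⊕ M2 — the shared key cancels under XOR.
42 ⊕ af = ed
fc ⊕ 8e = 72
b6 ⊕ 8e = 38
f3 ⊕ 1a = e9
d1 ⊕ a3 = 72
f2 ⊕ 14 = e6
67 ⊕ 68 = 0f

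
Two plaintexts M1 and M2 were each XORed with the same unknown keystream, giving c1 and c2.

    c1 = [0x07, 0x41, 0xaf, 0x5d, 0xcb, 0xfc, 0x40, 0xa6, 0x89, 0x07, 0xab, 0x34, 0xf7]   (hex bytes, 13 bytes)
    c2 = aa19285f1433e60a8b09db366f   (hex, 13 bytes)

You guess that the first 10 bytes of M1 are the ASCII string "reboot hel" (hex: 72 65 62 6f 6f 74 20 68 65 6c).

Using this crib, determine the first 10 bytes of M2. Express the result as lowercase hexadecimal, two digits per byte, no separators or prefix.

First, c1 ⊕ c2 = (M1 ⊕ K) ⊕ (M2 ⊕ K) = M1 ⊕ M2, so the key drops out. Then M2 = (M1 ⊕ M2) ⊕ M1 over the first 10 bytes.
byte 0: (07 XOR aa) XOR 72 = ad XOR 72 = df
byte 1: (41 XOR 19) XOR 65 = 58 XOR 65 = 3d
byte 2: (af XOR 28) XOR 62 = 87 XOR 62 = e5
byte 3: (5d XOR 5f) XOR 6f = 02 XOR 6f = 6d
byte 4: (cb XOR 14) XOR 6f = df XOR 6f = b0
byte 5: (fc XOR 33) XOR 74 = cf XOR 74 = bb
byte 6: (40 XOR e6) XOR 20 = a6 XOR 20 = 86
byte 7: (a6 XOR 0a) XOR 68 = ac XOR 68 = c4
byte 8: (89 XOR 8b) XOR 65 = 02 XOR 65 = 67
byte 9: (07 XOR 09) XOR 6c = 0e XOR 6c = 62

df3de56db0bb86c46762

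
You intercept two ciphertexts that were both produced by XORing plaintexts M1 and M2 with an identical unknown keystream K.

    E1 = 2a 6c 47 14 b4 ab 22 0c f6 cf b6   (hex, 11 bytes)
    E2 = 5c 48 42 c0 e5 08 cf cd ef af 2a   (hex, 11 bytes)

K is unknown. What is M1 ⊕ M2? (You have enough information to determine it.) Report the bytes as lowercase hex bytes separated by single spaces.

E1 ⊕ E2 = (M1 ⊕ K) ⊕ (M2 ⊕ K) = M1 ⊕ M2 — the shared key cancels under XOR.
2a XOR 5c = 76
6c XOR 48 = 24
47 XOR 42 = 05
14 XOR c0 = d4
b4 XOR e5 = 51
ab XOR 08 = a3
22 XOR cf = ed
0c XOR cd = c1
f6 XOR ef = 19
cf XOR af = 60
b6 XOR 2a = 9c

76 24 05 d4 51 a3 ed c1 19 60 9c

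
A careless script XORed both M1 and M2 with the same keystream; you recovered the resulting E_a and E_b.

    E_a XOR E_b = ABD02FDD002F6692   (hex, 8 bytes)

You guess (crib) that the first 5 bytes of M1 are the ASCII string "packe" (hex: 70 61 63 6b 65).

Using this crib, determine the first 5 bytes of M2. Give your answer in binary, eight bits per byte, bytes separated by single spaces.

Since E_a ⊕ E_b = M1 ⊕ M2, XORing with the guessed M1 bytes yields the corresponding M2 bytes: M2 = (E_a ⊕ E_b) ⊕ M1.
byte 0: ab xor 70 = db
byte 1: d0 xor 61 = b1
byte 2: 2f xor 63 = 4c
byte 3: dd xor 6b = b6
byte 4: 00 xor 65 = 65

11011011 10110001 01001100 10110110 01100101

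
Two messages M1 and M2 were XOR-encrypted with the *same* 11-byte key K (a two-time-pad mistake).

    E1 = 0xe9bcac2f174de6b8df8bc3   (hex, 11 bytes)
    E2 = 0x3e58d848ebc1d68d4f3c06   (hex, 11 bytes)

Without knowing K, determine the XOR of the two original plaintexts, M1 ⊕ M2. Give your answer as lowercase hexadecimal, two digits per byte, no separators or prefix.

d7e47467fc8c303590b7c5

E1 ⊕ E2 = (M1 ⊕ K) ⊕ (M2 ⊕ K) = M1 ⊕ M2 — the shared key cancels under XOR.
233 ^  62 = 215
188 ^  88 = 228
172 ^ 216 = 116
 47 ^  72 = 103
 23 ^ 235 = 252
 77 ^ 193 = 140
230 ^ 214 =  48
184 ^ 141 =  53
223 ^  79 = 144
139 ^  60 = 183
195 ^   6 = 197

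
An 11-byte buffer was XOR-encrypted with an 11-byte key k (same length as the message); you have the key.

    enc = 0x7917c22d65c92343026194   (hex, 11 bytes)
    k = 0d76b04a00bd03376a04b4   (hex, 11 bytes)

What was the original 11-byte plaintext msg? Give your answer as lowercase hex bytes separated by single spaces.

74 61 72 67 65 74 20 74 68 65 20

XOR is its own inverse, so applying the key byte-wise gives the result directly.
79 ⊕ 0d = 74
17 ⊕ 76 = 61
c2 ⊕ b0 = 72
2d ⊕ 4a = 67
65 ⊕ 00 = 65
c9 ⊕ bd = 74
23 ⊕ 03 = 20
43 ⊕ 37 = 74
02 ⊕ 6a = 68
61 ⊕ 04 = 65
94 ⊕ b4 = 20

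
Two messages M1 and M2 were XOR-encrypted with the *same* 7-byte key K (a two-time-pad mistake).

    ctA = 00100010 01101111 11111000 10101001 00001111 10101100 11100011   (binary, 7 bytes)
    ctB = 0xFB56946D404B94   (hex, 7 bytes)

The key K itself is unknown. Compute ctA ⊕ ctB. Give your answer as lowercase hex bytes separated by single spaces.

d9 39 6c c4 4f e7 77

ctA ⊕ ctB = (M1 ⊕ K) ⊕ (M2 ⊕ K) = M1 ⊕ M2 — the shared key cancels under XOR.
byte 0: 22 ^ fb = d9
byte 1: 6f ^ 56 = 39
byte 2: f8 ^ 94 = 6c
byte 3: a9 ^ 6d = c4
byte 4: 0f ^ 40 = 4f
byte 5: ac ^ 4b = e7
byte 6: e3 ^ 94 = 77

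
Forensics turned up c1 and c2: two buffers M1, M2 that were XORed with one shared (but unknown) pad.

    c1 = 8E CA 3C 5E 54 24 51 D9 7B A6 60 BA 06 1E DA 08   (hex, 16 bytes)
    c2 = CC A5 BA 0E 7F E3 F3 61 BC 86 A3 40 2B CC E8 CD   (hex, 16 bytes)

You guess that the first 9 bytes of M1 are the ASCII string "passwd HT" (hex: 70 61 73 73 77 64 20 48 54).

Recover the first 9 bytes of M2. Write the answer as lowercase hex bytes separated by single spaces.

First, c1 ⊕ c2 = (M1 ⊕ K) ⊕ (M2 ⊕ K) = M1 ⊕ M2, so the key drops out. Then M2 = (M1 ⊕ M2) ⊕ M1 over the first 9 bytes.
byte 0: (8e ^ cc) ^ 70 = 42 ^ 70 = 32
byte 1: (ca ^ a5) ^ 61 = 6f ^ 61 = 0e
byte 2: (3c ^ ba) ^ 73 = 86 ^ 73 = f5
byte 3: (5e ^ 0e) ^ 73 = 50 ^ 73 = 23
byte 4: (54 ^ 7f) ^ 77 = 2b ^ 77 = 5c
byte 5: (24 ^ e3) ^ 64 = c7 ^ 64 = a3
byte 6: (51 ^ f3) ^ 20 = a2 ^ 20 = 82
byte 7: (d9 ^ 61) ^ 48 = b8 ^ 48 = f0
byte 8: (7b ^ bc) ^ 54 = c7 ^ 54 = 93

32 0e f5 23 5c a3 82 f0 93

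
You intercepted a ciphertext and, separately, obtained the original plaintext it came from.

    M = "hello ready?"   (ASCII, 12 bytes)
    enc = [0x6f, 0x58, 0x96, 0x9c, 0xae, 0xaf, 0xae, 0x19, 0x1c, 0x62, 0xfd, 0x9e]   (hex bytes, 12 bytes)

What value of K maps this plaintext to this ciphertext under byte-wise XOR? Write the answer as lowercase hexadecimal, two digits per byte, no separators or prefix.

Since enc = M ⊕ K, XORing both sides with M gives K = M ⊕ enc.
104 ^ 111 =   7
101 ^  88 =  61
108 ^ 150 = 250
108 ^ 156 = 240
111 ^ 174 = 193
 32 ^ 175 = 143
114 ^ 174 = 220
101 ^  25 = 124
 97 ^  28 = 125
100 ^  98 =   6
121 ^ 253 = 132
 63 ^ 158 = 161

073dfaf0c18fdc7c7d0684a1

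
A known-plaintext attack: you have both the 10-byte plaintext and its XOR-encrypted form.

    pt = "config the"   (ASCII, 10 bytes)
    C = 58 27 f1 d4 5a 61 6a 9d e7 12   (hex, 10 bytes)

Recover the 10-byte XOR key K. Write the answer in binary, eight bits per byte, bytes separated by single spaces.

Since C = pt ⊕ K, XORing both sides with pt gives K = pt ⊕ C.
63 XOR 58 = 3b
6f XOR 27 = 48
6e XOR f1 = 9f
66 XOR d4 = b2
69 XOR 5a = 33
67 XOR 61 = 06
20 XOR 6a = 4a
74 XOR 9d = e9
68 XOR e7 = 8f
65 XOR 12 = 77

00111011 01001000 10011111 10110010 00110011 00000110 01001010 11101001 10001111 01110111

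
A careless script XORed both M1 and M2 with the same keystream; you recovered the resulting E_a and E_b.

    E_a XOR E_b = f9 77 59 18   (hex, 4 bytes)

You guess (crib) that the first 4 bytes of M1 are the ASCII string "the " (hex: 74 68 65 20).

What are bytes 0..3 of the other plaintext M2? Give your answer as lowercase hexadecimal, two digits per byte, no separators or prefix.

Since E_a ⊕ E_b = M1 ⊕ M2, XORing with the guessed M1 bytes yields the corresponding M2 bytes: M2 = (E_a ⊕ E_b) ⊕ M1.
byte 0: 11111001 xor 01110100 = 10001101
byte 1: 01110111 xor 01101000 = 00011111
byte 2: 01011001 xor 01100101 = 00111100
byte 3: 00011000 xor 00100000 = 00111000

8d1f3c38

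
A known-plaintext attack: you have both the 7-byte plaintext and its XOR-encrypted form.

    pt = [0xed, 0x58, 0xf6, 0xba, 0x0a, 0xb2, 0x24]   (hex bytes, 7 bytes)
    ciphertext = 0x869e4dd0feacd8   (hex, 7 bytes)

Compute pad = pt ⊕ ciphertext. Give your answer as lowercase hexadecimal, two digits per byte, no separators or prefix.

6bc6bb6af41efc

Since ciphertext = pt ⊕ pad, XORing both sides with pt gives pad = pt ⊕ ciphertext.
byte 0: 237 ^ 134 = 107
byte 1:  88 ^ 158 = 198
byte 2: 246 ^  77 = 187
byte 3: 186 ^ 208 = 106
byte 4:  10 ^ 254 = 244
byte 5: 178 ^ 172 =  30
byte 6:  36 ^ 216 = 252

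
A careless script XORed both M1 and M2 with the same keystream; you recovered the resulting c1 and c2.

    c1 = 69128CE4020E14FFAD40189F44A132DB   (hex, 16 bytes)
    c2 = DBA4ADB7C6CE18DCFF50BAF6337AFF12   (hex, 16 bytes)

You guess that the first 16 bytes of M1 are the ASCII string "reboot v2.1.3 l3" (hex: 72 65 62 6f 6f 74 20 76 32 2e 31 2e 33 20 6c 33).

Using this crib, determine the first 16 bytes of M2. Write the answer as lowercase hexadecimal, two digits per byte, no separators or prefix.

First, c1 ⊕ c2 = (M1 ⊕ K) ⊕ (M2 ⊕ K) = M1 ⊕ M2, so the key drops out. Then M2 = (M1 ⊕ M2) ⊕ M1 over the first 16 bytes.
byte 0: (69 ⊕ db) ⊕ 72 = b2 ⊕ 72 = c0
byte 1: (12 ⊕ a4) ⊕ 65 = b6 ⊕ 65 = d3
byte 2: (8c ⊕ ad) ⊕ 62 = 21 ⊕ 62 = 43
byte 3: (e4 ⊕ b7) ⊕ 6f = 53 ⊕ 6f = 3c
byte 4: (02 ⊕ c6) ⊕ 6f = c4 ⊕ 6f = ab
byte 5: (0e ⊕ ce) ⊕ 74 = c0 ⊕ 74 = b4
byte 6: (14 ⊕ 18) ⊕ 20 = 0c ⊕ 20 = 2c
byte 7: (ff ⊕ dc) ⊕ 76 = 23 ⊕ 76 = 55
byte 8: (ad ⊕ ff) ⊕ 32 = 52 ⊕ 32 = 60
byte 9: (40 ⊕ 50) ⊕ 2e = 10 ⊕ 2e = 3e
byte 10: (18 ⊕ ba) ⊕ 31 = a2 ⊕ 31 = 93
byte 11: (9f ⊕ f6) ⊕ 2e = 69 ⊕ 2e = 47
byte 12: (44 ⊕ 33) ⊕ 33 = 77 ⊕ 33 = 44
byte 13: (a1 ⊕ 7a) ⊕ 20 = db ⊕ 20 = fb
byte 14: (32 ⊕ ff) ⊕ 6c = cd ⊕ 6c = a1
byte 15: (db ⊕ 12) ⊕ 33 = c9 ⊕ 33 = fa

c0d3433cabb42c55603e934744fba1fa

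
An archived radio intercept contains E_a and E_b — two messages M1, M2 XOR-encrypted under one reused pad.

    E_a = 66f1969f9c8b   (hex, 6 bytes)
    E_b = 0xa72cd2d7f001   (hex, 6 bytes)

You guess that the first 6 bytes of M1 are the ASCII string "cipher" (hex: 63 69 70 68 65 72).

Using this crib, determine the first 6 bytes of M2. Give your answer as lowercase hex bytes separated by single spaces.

First, E_a ⊕ E_b = (M1 ⊕ K) ⊕ (M2 ⊕ K) = M1 ⊕ M2, so the key drops out. Then M2 = (M1 ⊕ M2) ⊕ M1 over the first 6 bytes.
byte 0: (66 ⊕ a7) ⊕ 63 = c1 ⊕ 63 = a2
byte 1: (f1 ⊕ 2c) ⊕ 69 = dd ⊕ 69 = b4
byte 2: (96 ⊕ d2) ⊕ 70 = 44 ⊕ 70 = 34
byte 3: (9f ⊕ d7) ⊕ 68 = 48 ⊕ 68 = 20
byte 4: (9c ⊕ f0) ⊕ 65 = 6c ⊕ 65 = 09
byte 5: (8b ⊕ 01) ⊕ 72 = 8a ⊕ 72 = f8

a2 b4 34 20 09 f8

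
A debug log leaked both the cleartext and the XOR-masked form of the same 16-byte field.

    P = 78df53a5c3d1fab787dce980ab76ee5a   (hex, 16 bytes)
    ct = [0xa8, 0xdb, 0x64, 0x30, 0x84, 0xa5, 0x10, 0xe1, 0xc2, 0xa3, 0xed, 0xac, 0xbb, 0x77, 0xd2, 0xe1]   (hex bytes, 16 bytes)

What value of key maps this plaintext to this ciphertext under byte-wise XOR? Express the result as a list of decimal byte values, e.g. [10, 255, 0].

[208, 4, 55, 149, 71, 116, 234, 86, 69, 127, 4, 44, 16, 1, 60, 187]

Since ct = P ⊕ key, XORing both sides with P gives key = P ⊕ ct.
78 ⊕ a8 = d0
df ⊕ db = 04
53 ⊕ 64 = 37
a5 ⊕ 30 = 95
c3 ⊕ 84 = 47
d1 ⊕ a5 = 74
fa ⊕ 10 = ea
b7 ⊕ e1 = 56
87 ⊕ c2 = 45
dc ⊕ a3 = 7f
e9 ⊕ ed = 04
80 ⊕ ac = 2c
ab ⊕ bb = 10
76 ⊕ 77 = 01
ee ⊕ d2 = 3c
5a ⊕ e1 = bb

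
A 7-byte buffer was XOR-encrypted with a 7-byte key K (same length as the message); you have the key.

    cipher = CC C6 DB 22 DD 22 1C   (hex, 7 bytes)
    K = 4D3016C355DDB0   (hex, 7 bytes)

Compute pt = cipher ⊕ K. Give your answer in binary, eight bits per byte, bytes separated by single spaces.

11001100 xor 01001101 = 10000001
11000110 xor 00110000 = 11110110
11011011 xor 00010110 = 11001101
00100010 xor 11000011 = 11100001
11011101 xor 01010101 = 10001000
00100010 xor 11011101 = 11111111
00011100 xor 10110000 = 10101100

10000001 11110110 11001101 11100001 10001000 11111111 10101100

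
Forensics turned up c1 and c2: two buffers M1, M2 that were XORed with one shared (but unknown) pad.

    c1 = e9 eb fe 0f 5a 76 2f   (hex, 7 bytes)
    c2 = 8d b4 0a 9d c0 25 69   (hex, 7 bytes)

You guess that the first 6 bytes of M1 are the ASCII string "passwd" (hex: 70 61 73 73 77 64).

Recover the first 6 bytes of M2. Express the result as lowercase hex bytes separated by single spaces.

First, c1 ⊕ c2 = (M1 ⊕ K) ⊕ (M2 ⊕ K) = M1 ⊕ M2, so the key drops out. Then M2 = (M1 ⊕ M2) ⊕ M1 over the first 6 bytes.
byte 0: (e9 ^ 8d) ^ 70 = 64 ^ 70 = 14
byte 1: (eb ^ b4) ^ 61 = 5f ^ 61 = 3e
byte 2: (fe ^ 0a) ^ 73 = f4 ^ 73 = 87
byte 3: (0f ^ 9d) ^ 73 = 92 ^ 73 = e1
byte 4: (5a ^ c0) ^ 77 = 9a ^ 77 = ed
byte 5: (76 ^ 25) ^ 64 = 53 ^ 64 = 37

14 3e 87 e1 ed 37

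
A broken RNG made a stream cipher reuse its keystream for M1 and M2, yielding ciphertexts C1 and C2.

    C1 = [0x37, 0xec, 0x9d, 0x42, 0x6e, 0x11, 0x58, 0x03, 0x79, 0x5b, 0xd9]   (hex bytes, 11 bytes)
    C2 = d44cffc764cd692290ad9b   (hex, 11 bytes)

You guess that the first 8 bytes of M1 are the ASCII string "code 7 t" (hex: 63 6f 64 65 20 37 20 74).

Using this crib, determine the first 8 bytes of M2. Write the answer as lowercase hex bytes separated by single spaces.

80 cf 06 e0 2a eb 11 55

First, C1 ⊕ C2 = (M1 ⊕ K) ⊕ (M2 ⊕ K) = M1 ⊕ M2, so the key drops out. Then M2 = (M1 ⊕ M2) ⊕ M1 over the first 8 bytes.
byte 0: (37 xor d4) xor 63 = e3 xor 63 = 80
byte 1: (ec xor 4c) xor 6f = a0 xor 6f = cf
byte 2: (9d xor ff) xor 64 = 62 xor 64 = 06
byte 3: (42 xor c7) xor 65 = 85 xor 65 = e0
byte 4: (6e xor 64) xor 20 = 0a xor 20 = 2a
byte 5: (11 xor cd) xor 37 = dc xor 37 = eb
byte 6: (58 xor 69) xor 20 = 31 xor 20 = 11
byte 7: (03 xor 22) xor 74 = 21 xor 74 = 55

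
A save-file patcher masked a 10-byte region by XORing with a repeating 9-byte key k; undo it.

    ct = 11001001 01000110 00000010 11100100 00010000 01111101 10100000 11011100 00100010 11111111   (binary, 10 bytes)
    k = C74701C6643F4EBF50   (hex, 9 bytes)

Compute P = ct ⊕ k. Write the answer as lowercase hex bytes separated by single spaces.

0e 01 03 22 74 42 ee 63 72 38

The 9-byte key repeats, so the effective keystream is c7 47 01 c6 64 3f 4e bf 50 c7.
byte 0: c9 XOR c7 = 0e
byte 1: 46 XOR 47 = 01
byte 2: 02 XOR 01 = 03
byte 3: e4 XOR c6 = 22
byte 4: 10 XOR 64 = 74
byte 5: 7d XOR 3f = 42
byte 6: a0 XOR 4e = ee
byte 7: dc XOR bf = 63
byte 8: 22 XOR 50 = 72
byte 9: ff XOR c7 = 38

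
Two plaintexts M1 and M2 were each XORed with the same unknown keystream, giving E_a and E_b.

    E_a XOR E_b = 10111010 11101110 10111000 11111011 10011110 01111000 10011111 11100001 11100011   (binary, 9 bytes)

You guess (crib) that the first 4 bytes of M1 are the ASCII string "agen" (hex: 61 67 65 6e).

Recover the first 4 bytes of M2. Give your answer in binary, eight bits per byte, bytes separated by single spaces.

11011011 10001001 11011101 10010101

Since E_a ⊕ E_b = M1 ⊕ M2, XORing with the guessed M1 bytes yields the corresponding M2 bytes: M2 = (E_a ⊕ E_b) ⊕ M1.
ba ^ 61 = db
ee ^ 67 = 89
b8 ^ 65 = dd
fb ^ 6e = 95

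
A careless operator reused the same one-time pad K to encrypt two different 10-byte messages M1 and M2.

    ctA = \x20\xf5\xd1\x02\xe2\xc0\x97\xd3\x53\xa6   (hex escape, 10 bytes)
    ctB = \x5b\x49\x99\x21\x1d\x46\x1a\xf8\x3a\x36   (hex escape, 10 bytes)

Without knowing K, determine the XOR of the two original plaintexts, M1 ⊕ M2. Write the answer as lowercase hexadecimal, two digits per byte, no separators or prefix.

ctA ⊕ ctB = (M1 ⊕ K) ⊕ (M2 ⊕ K) = M1 ⊕ M2 — the shared key cancels under XOR.
byte 0: 20 XOR 5b = 7b
byte 1: f5 XOR 49 = bc
byte 2: d1 XOR 99 = 48
byte 3: 02 XOR 21 = 23
byte 4: e2 XOR 1d = ff
byte 5: c0 XOR 46 = 86
byte 6: 97 XOR 1a = 8d
byte 7: d3 XOR f8 = 2b
byte 8: 53 XOR 3a = 69
byte 9: a6 XOR 36 = 90

7bbc4823ff868d2b6990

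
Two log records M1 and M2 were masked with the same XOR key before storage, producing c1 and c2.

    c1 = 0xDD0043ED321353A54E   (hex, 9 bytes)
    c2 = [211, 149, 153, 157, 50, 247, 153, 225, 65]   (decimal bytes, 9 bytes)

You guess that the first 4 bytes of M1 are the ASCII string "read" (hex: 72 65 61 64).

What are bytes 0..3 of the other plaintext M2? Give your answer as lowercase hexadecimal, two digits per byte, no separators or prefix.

First, c1 ⊕ c2 = (M1 ⊕ K) ⊕ (M2 ⊕ K) = M1 ⊕ M2, so the key drops out. Then M2 = (M1 ⊕ M2) ⊕ M1 over the first 4 bytes.
byte 0: (dd XOR d3) XOR 72 = 0e XOR 72 = 7c
byte 1: (00 XOR 95) XOR 65 = 95 XOR 65 = f0
byte 2: (43 XOR 99) XOR 61 = da XOR 61 = bb
byte 3: (ed XOR 9d) XOR 64 = 70 XOR 64 = 14

7cf0bb14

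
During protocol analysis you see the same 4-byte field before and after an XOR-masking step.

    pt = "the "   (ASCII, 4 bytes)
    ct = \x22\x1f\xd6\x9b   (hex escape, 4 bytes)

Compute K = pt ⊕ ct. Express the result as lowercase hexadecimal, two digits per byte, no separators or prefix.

5677b3bb

Since ct = pt ⊕ K, XORing both sides with pt gives K = pt ⊕ ct.
74 xor 22 = 56
68 xor 1f = 77
65 xor d6 = b3
20 xor 9b = bb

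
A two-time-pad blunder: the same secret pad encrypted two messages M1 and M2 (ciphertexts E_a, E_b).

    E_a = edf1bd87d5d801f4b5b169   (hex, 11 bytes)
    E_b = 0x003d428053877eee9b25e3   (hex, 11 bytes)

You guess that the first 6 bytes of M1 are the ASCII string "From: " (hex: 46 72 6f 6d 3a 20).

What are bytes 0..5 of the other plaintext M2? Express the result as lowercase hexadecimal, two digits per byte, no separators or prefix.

abbe906abc7f

First, E_a ⊕ E_b = (M1 ⊕ K) ⊕ (M2 ⊕ K) = M1 ⊕ M2, so the key drops out. Then M2 = (M1 ⊕ M2) ⊕ M1 over the first 6 bytes.
byte 0: (ed ⊕ 00) ⊕ 46 = ed ⊕ 46 = ab
byte 1: (f1 ⊕ 3d) ⊕ 72 = cc ⊕ 72 = be
byte 2: (bd ⊕ 42) ⊕ 6f = ff ⊕ 6f = 90
byte 3: (87 ⊕ 80) ⊕ 6d = 07 ⊕ 6d = 6a
byte 4: (d5 ⊕ 53) ⊕ 3a = 86 ⊕ 3a = bc
byte 5: (d8 ⊕ 87) ⊕ 20 = 5f ⊕ 20 = 7f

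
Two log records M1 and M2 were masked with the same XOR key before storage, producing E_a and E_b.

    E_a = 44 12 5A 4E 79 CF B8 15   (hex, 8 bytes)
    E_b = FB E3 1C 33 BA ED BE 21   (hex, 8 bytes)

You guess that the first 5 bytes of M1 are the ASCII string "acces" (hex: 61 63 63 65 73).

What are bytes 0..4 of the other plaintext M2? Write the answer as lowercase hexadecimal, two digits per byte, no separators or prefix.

de922518b0

First, E_a ⊕ E_b = (M1 ⊕ K) ⊕ (M2 ⊕ K) = M1 ⊕ M2, so the key drops out. Then M2 = (M1 ⊕ M2) ⊕ M1 over the first 5 bytes.
byte 0: (44 ⊕ fb) ⊕ 61 = bf ⊕ 61 = de
byte 1: (12 ⊕ e3) ⊕ 63 = f1 ⊕ 63 = 92
byte 2: (5a ⊕ 1c) ⊕ 63 = 46 ⊕ 63 = 25
byte 3: (4e ⊕ 33) ⊕ 65 = 7d ⊕ 65 = 18
byte 4: (79 ⊕ ba) ⊕ 73 = c3 ⊕ 73 = b0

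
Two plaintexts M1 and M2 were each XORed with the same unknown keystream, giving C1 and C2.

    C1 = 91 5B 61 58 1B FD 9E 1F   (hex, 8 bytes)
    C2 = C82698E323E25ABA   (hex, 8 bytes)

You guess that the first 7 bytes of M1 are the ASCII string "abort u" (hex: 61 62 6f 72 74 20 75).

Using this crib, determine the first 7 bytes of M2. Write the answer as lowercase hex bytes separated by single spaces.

38 1f 96 c9 4c 3f b1

First, C1 ⊕ C2 = (M1 ⊕ K) ⊕ (M2 ⊕ K) = M1 ⊕ M2, so the key drops out. Then M2 = (M1 ⊕ M2) ⊕ M1 over the first 7 bytes.
byte 0: (91 ^ c8) ^ 61 = 59 ^ 61 = 38
byte 1: (5b ^ 26) ^ 62 = 7d ^ 62 = 1f
byte 2: (61 ^ 98) ^ 6f = f9 ^ 6f = 96
byte 3: (58 ^ e3) ^ 72 = bb ^ 72 = c9
byte 4: (1b ^ 23) ^ 74 = 38 ^ 74 = 4c
byte 5: (fd ^ e2) ^ 20 = 1f ^ 20 = 3f
byte 6: (9e ^ 5a) ^ 75 = c4 ^ 75 = b1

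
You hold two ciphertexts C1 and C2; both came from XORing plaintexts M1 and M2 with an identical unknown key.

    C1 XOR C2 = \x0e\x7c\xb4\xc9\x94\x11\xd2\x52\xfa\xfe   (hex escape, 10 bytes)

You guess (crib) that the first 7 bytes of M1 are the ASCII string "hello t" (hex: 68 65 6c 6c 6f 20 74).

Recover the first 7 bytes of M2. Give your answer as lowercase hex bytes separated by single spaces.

66 19 d8 a5 fb 31 a6

Since C1 ⊕ C2 = M1 ⊕ M2, XORing with the guessed M1 bytes yields the corresponding M2 bytes: M2 = (C1 ⊕ C2) ⊕ M1.
0e XOR 68 = 66
7c XOR 65 = 19
b4 XOR 6c = d8
c9 XOR 6c = a5
94 XOR 6f = fb
11 XOR 20 = 31
d2 XOR 74 = a6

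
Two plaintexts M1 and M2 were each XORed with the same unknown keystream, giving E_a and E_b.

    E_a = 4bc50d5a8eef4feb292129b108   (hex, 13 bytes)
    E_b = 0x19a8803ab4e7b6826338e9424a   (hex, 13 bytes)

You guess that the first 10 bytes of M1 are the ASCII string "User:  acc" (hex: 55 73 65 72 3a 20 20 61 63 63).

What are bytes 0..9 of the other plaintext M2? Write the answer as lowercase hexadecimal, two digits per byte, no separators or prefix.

071ee8120028d908297a

First, E_a ⊕ E_b = (M1 ⊕ K) ⊕ (M2 ⊕ K) = M1 ⊕ M2, so the key drops out. Then M2 = (M1 ⊕ M2) ⊕ M1 over the first 10 bytes.
byte 0: (4b xor 19) xor 55 = 52 xor 55 = 07
byte 1: (c5 xor a8) xor 73 = 6d xor 73 = 1e
byte 2: (0d xor 80) xor 65 = 8d xor 65 = e8
byte 3: (5a xor 3a) xor 72 = 60 xor 72 = 12
byte 4: (8e xor b4) xor 3a = 3a xor 3a = 00
byte 5: (ef xor e7) xor 20 = 08 xor 20 = 28
byte 6: (4f xor b6) xor 20 = f9 xor 20 = d9
byte 7: (eb xor 82) xor 61 = 69 xor 61 = 08
byte 8: (29 xor 63) xor 63 = 4a xor 63 = 29
byte 9: (21 xor 38) xor 63 = 19 xor 63 = 7a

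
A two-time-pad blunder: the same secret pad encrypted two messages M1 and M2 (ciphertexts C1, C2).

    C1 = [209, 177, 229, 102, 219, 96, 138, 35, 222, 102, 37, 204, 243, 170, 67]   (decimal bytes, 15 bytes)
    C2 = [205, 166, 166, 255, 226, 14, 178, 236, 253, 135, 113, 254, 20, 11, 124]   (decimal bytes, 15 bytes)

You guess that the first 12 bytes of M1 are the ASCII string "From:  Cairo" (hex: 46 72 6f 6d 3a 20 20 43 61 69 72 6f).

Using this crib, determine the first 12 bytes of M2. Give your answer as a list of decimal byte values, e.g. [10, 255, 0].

[90, 101, 44, 244, 3, 78, 24, 140, 66, 136, 38, 93]

First, C1 ⊕ C2 = (M1 ⊕ K) ⊕ (M2 ⊕ K) = M1 ⊕ M2, so the key drops out. Then M2 = (M1 ⊕ M2) ⊕ M1 over the first 12 bytes.
byte 0: (d1 ⊕ cd) ⊕ 46 = 1c ⊕ 46 = 5a
byte 1: (b1 ⊕ a6) ⊕ 72 = 17 ⊕ 72 = 65
byte 2: (e5 ⊕ a6) ⊕ 6f = 43 ⊕ 6f = 2c
byte 3: (66 ⊕ ff) ⊕ 6d = 99 ⊕ 6d = f4
byte 4: (db ⊕ e2) ⊕ 3a = 39 ⊕ 3a = 03
byte 5: (60 ⊕ 0e) ⊕ 20 = 6e ⊕ 20 = 4e
byte 6: (8a ⊕ b2) ⊕ 20 = 38 ⊕ 20 = 18
byte 7: (23 ⊕ ec) ⊕ 43 = cf ⊕ 43 = 8c
byte 8: (de ⊕ fd) ⊕ 61 = 23 ⊕ 61 = 42
byte 9: (66 ⊕ 87) ⊕ 69 = e1 ⊕ 69 = 88
byte 10: (25 ⊕ 71) ⊕ 72 = 54 ⊕ 72 = 26
byte 11: (cc ⊕ fe) ⊕ 6f = 32 ⊕ 6f = 5d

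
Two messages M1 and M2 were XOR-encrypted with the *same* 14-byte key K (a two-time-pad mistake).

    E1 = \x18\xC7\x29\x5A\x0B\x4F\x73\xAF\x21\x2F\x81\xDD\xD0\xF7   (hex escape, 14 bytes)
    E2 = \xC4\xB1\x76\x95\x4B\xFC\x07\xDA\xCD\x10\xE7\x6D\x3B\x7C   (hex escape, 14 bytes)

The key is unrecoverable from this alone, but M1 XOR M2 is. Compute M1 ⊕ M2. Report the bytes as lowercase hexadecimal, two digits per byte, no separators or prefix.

E1 ⊕ E2 = (M1 ⊕ K) ⊕ (M2 ⊕ K) = M1 ⊕ M2 — the shared key cancels under XOR.
byte 0: 00011000 ⊕ 11000100 = 11011100
byte 1: 11000111 ⊕ 10110001 = 01110110
byte 2: 00101001 ⊕ 01110110 = 01011111
byte 3: 01011010 ⊕ 10010101 = 11001111
byte 4: 00001011 ⊕ 01001011 = 01000000
byte 5: 01001111 ⊕ 11111100 = 10110011
byte 6: 01110011 ⊕ 00000111 = 01110100
byte 7: 10101111 ⊕ 11011010 = 01110101
byte 8: 00100001 ⊕ 11001101 = 11101100
byte 9: 00101111 ⊕ 00010000 = 00111111
byte 10: 10000001 ⊕ 11100111 = 01100110
byte 11: 11011101 ⊕ 01101101 = 10110000
byte 12: 11010000 ⊕ 00111011 = 11101011
byte 13: 11110111 ⊕ 01111100 = 10001011

dc765fcf40b37475ec3f66b0eb8b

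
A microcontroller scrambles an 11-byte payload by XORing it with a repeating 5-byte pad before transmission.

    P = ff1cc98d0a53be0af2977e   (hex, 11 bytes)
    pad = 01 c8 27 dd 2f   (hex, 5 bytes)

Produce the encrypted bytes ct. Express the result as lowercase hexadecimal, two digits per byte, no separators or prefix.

The 5-byte key repeats, so the effective keystream is 01 c8 27 dd 2f 01 c8 27 dd 2f 01.
byte 0: 255 XOR   1 = 254
byte 1:  28 XOR 200 = 212
byte 2: 201 XOR  39 = 238
byte 3: 141 XOR 221 =  80
byte 4:  10 XOR  47 =  37
byte 5:  83 XOR   1 =  82
byte 6: 190 XOR 200 = 118
byte 7:  10 XOR  39 =  45
byte 8: 242 XOR 221 =  47
byte 9: 151 XOR  47 = 184
byte 10: 126 XOR   1 = 127

fed4ee502552762d2fb87f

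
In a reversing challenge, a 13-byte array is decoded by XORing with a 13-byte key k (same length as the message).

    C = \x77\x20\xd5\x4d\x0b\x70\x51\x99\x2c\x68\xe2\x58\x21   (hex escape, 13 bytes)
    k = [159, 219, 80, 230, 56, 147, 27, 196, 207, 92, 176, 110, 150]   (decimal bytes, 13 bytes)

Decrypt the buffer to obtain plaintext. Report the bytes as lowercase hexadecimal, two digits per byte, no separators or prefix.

e8fb85ab33e34a5de3345236b7

byte 0: 01110111 ^ 10011111 = 11101000
byte 1: 00100000 ^ 11011011 = 11111011
byte 2: 11010101 ^ 01010000 = 10000101
byte 3: 01001101 ^ 11100110 = 10101011
byte 4: 00001011 ^ 00111000 = 00110011
byte 5: 01110000 ^ 10010011 = 11100011
byte 6: 01010001 ^ 00011011 = 01001010
byte 7: 10011001 ^ 11000100 = 01011101
byte 8: 00101100 ^ 11001111 = 11100011
byte 9: 01101000 ^ 01011100 = 00110100
byte 10: 11100010 ^ 10110000 = 01010010
byte 11: 01011000 ^ 01101110 = 00110110
byte 12: 00100001 ^ 10010110 = 10110111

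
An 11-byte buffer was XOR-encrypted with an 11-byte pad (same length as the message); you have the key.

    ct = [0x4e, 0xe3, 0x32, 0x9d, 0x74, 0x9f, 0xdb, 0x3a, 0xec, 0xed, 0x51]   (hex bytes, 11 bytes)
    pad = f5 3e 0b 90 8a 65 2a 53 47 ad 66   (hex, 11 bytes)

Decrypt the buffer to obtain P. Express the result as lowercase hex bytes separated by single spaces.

bb dd 39 0d fe fa f1 69 ab 40 37

byte 0:  78 xor 245 = 187
byte 1: 227 xor  62 = 221
byte 2:  50 xor  11 =  57
byte 3: 157 xor 144 =  13
byte 4: 116 xor 138 = 254
byte 5: 159 xor 101 = 250
byte 6: 219 xor  42 = 241
byte 7:  58 xor  83 = 105
byte 8: 236 xor  71 = 171
byte 9: 237 xor 173 =  64
byte 10:  81 xor 102 =  55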